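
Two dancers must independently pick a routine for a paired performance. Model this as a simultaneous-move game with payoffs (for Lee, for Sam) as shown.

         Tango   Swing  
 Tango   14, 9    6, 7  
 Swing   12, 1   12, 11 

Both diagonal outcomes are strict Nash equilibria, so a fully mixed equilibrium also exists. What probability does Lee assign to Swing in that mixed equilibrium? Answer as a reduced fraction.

1/6

Lee's mix p on Tango must make Sam indifferent between Tango and Swing.
Sam's payoff from Tango: 9p + 1(1−p). From Swing: 7p + 11(1−p).
Set equal: 2p = 10(1−p) → p = 10/12 = 5/6.
Probability on Swing is 1 − 5/6 = 1/6.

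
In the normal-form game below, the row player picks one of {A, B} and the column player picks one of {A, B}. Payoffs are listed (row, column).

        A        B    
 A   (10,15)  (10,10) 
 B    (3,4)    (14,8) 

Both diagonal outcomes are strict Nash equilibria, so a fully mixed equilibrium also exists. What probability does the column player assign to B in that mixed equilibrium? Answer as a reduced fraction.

7/11

The column player's mix q on A must make the row player indifferent between A and B.
The row player's payoff from A: 10q + 10(1−q). From B: 3q + 14(1−q).
Set equal: 7q = 4(1−q) → q = 4/11.
Probability on B is 1 − 4/11 = 7/11.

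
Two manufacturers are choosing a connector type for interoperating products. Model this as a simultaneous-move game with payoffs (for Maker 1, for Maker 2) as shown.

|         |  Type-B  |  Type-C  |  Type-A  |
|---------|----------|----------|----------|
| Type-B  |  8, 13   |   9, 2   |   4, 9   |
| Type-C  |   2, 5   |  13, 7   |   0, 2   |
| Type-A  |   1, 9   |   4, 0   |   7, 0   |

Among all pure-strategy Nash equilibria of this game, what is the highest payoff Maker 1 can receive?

13

Both Type-B is a pure NE (Maker 1: 8 ≥ 2; Maker 2: 13 ≥ 9). Maker 1 gets 8.
Both Type-C is a pure NE (Maker 1: 13 ≥ 9; Maker 2: 7 ≥ 5). Maker 1 gets 13.
Every other cell has a profitable deviation for at least one player. Highest of {8, 13} is 13.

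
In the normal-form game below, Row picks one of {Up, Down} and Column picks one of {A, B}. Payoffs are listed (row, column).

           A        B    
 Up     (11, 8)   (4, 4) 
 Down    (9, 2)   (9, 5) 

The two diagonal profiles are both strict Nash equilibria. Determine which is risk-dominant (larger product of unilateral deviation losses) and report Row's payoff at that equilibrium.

At (Up, A): Row loses 11 − 9 = 2 by deviating; Column loses 8 − 4 = 4. Product = 2·4 = 8.
At (Down, B): Row loses 9 − 4 = 5 by deviating; Column loses 5 − 2 = 3. Product = 5·3 = 15.
15 > 8, so (Down, B) is risk-dominant. Row's payoff there is 9.

9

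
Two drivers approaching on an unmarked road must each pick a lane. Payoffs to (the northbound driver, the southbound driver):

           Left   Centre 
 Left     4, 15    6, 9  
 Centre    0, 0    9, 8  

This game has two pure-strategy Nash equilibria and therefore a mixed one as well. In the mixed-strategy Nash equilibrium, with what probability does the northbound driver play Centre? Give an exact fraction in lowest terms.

The northbound driver's mix p on Left must make the southbound driver indifferent between Left and Centre.
The southbound driver's payoff from Left: 15p + 0(1−p). From Centre: 9p + 8(1−p).
Set equal: 6p = 8(1−p) → p = 8/14 = 4/7.
Probability on Centre is 1 − 4/7 = 3/7.

3/7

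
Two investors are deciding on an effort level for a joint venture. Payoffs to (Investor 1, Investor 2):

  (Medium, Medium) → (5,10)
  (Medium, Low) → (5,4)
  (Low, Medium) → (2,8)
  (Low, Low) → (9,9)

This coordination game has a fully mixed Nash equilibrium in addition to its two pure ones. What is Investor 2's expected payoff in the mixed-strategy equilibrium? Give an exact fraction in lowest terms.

58/7

Investor 1 mixes with probability p on Medium, chosen so Investor 2 is indifferent: 10p + 8(1−p) = 4p + 9(1−p) gives p = 1/7.
Investor 2's expected payoff is 10·1/7 + 8·6/7 = 58/7.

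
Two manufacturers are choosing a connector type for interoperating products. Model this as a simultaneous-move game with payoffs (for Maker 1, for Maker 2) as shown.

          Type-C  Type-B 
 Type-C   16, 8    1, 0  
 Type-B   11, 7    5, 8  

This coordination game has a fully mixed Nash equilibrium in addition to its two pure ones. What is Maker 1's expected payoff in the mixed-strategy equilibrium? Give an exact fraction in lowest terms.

23/3

Maker 2 mixes with probability q on Type-C, chosen so Maker 1 is indifferent: 16q + 1(1−q) = 11q + 5(1−q) gives q = 4/9.
Maker 1's expected payoff (from either row, since indifferent) is 16·4/9 + 1·5/9 = 23/3.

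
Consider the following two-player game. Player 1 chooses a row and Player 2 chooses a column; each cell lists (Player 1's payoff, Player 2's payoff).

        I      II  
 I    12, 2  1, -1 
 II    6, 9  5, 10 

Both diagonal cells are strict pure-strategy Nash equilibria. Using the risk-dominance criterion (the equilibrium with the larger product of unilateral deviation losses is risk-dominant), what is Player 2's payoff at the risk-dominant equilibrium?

2

At both I: Player 1 loses 12 − 6 = 6 by deviating; Player 2 loses 2 − (-1) = 3. Product = 6·3 = 18.
At both II: Player 1 loses 5 − 1 = 4 by deviating; Player 2 loses 10 − 9 = 1. Product = 4·1 = 4.
18 > 4, so both I is risk-dominant. Player 2's payoff there is 2.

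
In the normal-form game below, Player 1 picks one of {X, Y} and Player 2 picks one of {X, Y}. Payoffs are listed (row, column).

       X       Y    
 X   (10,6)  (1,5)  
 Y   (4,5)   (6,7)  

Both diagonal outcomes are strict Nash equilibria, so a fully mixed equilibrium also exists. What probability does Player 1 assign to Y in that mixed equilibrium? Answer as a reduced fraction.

Player 1's mix p on X must make Player 2 indifferent between X and Y.
Player 2's payoff from X: 6p + 5(1−p). From Y: 5p + 7(1−p).
Set equal: 1p = 2(1−p) → p = 2/3.
Probability on Y is 1 − 2/3 = 1/3.

1/3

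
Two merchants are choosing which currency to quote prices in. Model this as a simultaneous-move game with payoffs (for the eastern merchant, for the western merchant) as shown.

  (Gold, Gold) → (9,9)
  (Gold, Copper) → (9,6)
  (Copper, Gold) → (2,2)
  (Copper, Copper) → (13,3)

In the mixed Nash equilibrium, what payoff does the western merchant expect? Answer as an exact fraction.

The eastern merchant mixes with probability p on Gold, chosen so the western merchant is indifferent: 9p + 2(1−p) = 6p + 3(1−p) gives p = 1/4.
The western merchant's expected payoff is 9·1/4 + 2·3/4 = 15/4.

15/4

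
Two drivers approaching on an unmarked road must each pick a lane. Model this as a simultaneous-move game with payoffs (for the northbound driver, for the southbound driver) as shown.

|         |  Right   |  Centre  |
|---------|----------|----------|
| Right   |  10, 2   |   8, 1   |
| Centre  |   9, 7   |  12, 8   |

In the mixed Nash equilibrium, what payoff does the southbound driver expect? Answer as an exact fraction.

The northbound driver mixes with probability p on Right, chosen so the southbound driver is indifferent: 2p + 7(1−p) = 1p + 8(1−p) gives p = 1/2.
The southbound driver's expected payoff is 2·1/2 + 7·1/2 = 9/2.

9/2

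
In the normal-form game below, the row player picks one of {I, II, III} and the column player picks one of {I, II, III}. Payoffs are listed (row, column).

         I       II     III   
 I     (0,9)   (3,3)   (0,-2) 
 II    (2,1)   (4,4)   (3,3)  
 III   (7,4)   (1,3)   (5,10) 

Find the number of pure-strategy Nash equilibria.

2

Both II: the row player gets 4 (best alternative 3); the column player gets 4 (best alternative 3). Neither deviates — NE.
Both III: the row player gets 5 (best alternative 3); the column player gets 10 (best alternative 4). Neither deviates — NE.
Both I is not a NE: the row player would switch to III (7 > 0).
No other cell survives both best-response checks, so there are 2 pure NE.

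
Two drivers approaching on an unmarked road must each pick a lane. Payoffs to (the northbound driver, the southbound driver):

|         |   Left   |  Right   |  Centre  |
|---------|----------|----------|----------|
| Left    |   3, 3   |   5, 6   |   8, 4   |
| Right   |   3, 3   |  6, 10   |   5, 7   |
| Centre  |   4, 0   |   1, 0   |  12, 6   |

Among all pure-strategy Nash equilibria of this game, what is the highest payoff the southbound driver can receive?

Both Right is a pure NE (the northbound driver: 6 ≥ 5; the southbound driver: 10 ≥ 7). The southbound driver gets 10.
Both Centre is a pure NE (the northbound driver: 12 ≥ 8; the southbound driver: 6 ≥ 0). The southbound driver gets 6.
Every other cell has a profitable deviation for at least one player. Highest of {10, 6} is 10.

10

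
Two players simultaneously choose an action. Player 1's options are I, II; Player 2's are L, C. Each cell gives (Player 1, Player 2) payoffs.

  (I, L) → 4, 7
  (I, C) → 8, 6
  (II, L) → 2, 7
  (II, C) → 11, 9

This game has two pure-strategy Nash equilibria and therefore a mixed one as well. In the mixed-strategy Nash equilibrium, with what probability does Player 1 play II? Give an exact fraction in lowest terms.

1/3

Player 1's mix p on I must make Player 2 indifferent between L and C.
Player 2's payoff from L: 7p + 7(1−p). From C: 6p + 9(1−p).
Set equal: 1p = 2(1−p) → p = 2/3.
Probability on II is 1 − 2/3 = 1/3.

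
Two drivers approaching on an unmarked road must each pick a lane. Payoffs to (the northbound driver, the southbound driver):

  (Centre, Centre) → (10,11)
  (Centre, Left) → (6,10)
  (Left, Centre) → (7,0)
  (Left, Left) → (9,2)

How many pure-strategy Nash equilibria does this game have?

Both Centre: the northbound driver gets 10 (best alternative 7); the southbound driver gets 11 (best alternative 10). Neither deviates — NE.
Both Left: the northbound driver gets 9 (best alternative 6); the southbound driver gets 2 (best alternative 0). Neither deviates — NE.
(Left, Centre) is not a NE: the northbound driver would switch to Centre (10 > 7).
No other cell survives both best-response checks, so there are 2 pure NE.

2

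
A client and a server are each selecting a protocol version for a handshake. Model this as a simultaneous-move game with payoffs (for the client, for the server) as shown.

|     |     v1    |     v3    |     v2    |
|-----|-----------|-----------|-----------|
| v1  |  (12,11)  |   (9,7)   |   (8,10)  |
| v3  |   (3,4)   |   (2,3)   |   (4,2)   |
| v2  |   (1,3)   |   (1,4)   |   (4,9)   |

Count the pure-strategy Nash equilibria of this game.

Both v1: the client gets 12 (best alternative 3); the server gets 11 (best alternative 10). Neither deviates — NE.
Both v3 is not a NE: the client would switch to v1 (9 > 2).
No other cell survives both best-response checks, so there is 1 pure NE.

1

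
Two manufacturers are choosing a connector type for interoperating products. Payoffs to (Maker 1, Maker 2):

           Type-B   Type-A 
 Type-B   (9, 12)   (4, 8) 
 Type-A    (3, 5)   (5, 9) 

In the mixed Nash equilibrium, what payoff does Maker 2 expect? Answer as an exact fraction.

Maker 1 mixes with probability p on Type-B, chosen so Maker 2 is indifferent: 12p + 5(1−p) = 8p + 9(1−p) gives p = 1/2.
Maker 2's expected payoff is 12·1/2 + 5·1/2 = 17/2.

17/2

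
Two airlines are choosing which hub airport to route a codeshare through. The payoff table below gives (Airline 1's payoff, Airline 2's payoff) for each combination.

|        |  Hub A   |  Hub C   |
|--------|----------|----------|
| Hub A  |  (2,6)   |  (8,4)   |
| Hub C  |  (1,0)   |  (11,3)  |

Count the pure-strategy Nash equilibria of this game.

2

Both Hub A: Airline 1 gets 2 (best alternative 1); Airline 2 gets 6 (best alternative 4). Neither deviates — NE.
Both Hub C: Airline 1 gets 11 (best alternative 8); Airline 2 gets 3 (best alternative 0). Neither deviates — NE.
(Hub C, Hub A) is not a NE: Airline 1 would switch to Hub A (2 > 1).
No other cell survives both best-response checks, so there are 2 pure NE.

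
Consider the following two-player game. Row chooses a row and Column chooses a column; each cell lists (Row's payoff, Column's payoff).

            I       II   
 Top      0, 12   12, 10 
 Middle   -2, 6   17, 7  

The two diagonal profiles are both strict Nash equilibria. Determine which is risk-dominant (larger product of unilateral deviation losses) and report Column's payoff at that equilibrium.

7

At (Top, I): Row loses 0 − (-2) = 2 by deviating; Column loses 12 − 10 = 2. Product = 2·2 = 4.
At (Middle, II): Row loses 17 − 12 = 5 by deviating; Column loses 7 − 6 = 1. Product = 5·1 = 5.
5 > 4, so (Middle, II) is risk-dominant. Column's payoff there is 7.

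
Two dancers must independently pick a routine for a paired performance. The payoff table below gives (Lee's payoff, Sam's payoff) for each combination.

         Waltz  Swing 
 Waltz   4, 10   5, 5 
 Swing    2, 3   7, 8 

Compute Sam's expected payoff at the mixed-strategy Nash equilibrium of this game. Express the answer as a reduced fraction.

13/2

Lee mixes with probability p on Waltz, chosen so Sam is indifferent: 10p + 3(1−p) = 5p + 8(1−p) gives p = 1/2.
Sam's expected payoff is 10·1/2 + 3·1/2 = 13/2.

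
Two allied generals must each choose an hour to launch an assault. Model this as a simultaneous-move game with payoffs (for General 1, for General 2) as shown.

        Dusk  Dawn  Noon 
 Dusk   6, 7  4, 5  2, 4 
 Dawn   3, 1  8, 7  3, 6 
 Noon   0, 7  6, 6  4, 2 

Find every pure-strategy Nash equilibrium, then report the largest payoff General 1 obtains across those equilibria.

Both Dusk is a pure NE (General 1: 6 ≥ 3; General 2: 7 ≥ 5). General 1 gets 6.
Both Dawn is a pure NE (General 1: 8 ≥ 6; General 2: 7 ≥ 6). General 1 gets 8.
Every other cell has a profitable deviation for at least one player. Highest of {6, 8} is 8.

8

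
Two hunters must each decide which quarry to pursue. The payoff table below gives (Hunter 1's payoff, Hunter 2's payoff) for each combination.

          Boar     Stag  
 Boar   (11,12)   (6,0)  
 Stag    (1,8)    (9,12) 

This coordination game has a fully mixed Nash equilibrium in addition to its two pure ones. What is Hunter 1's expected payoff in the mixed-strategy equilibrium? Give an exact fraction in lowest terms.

93/13

Hunter 2 mixes with probability q on Boar, chosen so Hunter 1 is indifferent: 11q + 6(1−q) = 1q + 9(1−q) gives q = 3/13.
Hunter 1's expected payoff (from either row, since indifferent) is 11·3/13 + 6·10/13 = 93/13.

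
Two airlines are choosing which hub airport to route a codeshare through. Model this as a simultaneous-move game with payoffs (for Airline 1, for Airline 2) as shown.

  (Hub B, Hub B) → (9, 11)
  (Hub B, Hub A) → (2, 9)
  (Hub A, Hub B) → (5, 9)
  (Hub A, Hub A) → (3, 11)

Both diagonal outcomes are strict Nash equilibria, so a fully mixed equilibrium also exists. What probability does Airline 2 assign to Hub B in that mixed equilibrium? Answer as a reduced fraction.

1/5

Airline 2's mix q on Hub B must make Airline 1 indifferent between Hub B and Hub A.
Airline 1's payoff from Hub B: 9q + 2(1−q). From Hub A: 5q + 3(1−q).
Set equal: 4q = 1(1−q) → q = 1/5.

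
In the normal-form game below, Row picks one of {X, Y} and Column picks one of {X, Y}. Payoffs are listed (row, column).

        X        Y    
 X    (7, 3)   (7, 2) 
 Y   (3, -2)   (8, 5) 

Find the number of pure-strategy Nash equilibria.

Both X: Row gets 7 (best alternative 3); Column gets 3 (best alternative 2). Neither deviates — NE.
Both Y: Row gets 8 (best alternative 7); Column gets 5 (best alternative -2). Neither deviates — NE.
(X, Y) is not a NE: Row would switch to Y (8 > 7).
No other cell survives both best-response checks, so there are 2 pure NE.

2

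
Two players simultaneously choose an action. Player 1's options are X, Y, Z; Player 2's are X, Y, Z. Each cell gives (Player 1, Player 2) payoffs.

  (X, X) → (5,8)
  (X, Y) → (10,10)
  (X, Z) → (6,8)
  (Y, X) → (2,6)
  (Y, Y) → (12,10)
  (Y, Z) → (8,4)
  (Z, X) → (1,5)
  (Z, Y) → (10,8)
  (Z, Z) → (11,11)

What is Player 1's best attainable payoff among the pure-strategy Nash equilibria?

12

Both Y is a pure NE (Player 1: 12 ≥ 10; Player 2: 10 ≥ 6). Player 1 gets 12.
Both Z is a pure NE (Player 1: 11 ≥ 8; Player 2: 11 ≥ 8). Player 1 gets 11.
Every other cell has a profitable deviation for at least one player. Highest of {12, 11} is 12.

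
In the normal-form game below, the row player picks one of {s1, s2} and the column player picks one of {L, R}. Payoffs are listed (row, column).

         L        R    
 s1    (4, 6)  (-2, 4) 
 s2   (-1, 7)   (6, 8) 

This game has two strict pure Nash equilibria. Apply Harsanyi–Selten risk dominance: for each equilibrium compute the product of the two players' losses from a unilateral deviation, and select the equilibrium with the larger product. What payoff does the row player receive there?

At (s1, L): the row player loses 4 − (-1) = 5 by deviating; the column player loses 6 − 4 = 2. Product = 5·2 = 10.
At (s2, R): the row player loses 6 − (-2) = 8 by deviating; the column player loses 8 − 7 = 1. Product = 8·1 = 8.
10 > 8, so (s1, L) is risk-dominant. The row player's payoff there is 4.

4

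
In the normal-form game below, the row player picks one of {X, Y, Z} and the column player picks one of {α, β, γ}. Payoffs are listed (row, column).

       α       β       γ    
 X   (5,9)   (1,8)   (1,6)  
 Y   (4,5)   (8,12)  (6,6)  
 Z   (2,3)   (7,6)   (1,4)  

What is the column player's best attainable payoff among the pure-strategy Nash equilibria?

(X, α) is a pure NE (the row player: 5 ≥ 4; the column player: 9 ≥ 8). The column player gets 9.
(Y, β) is a pure NE (the row player: 8 ≥ 7; the column player: 12 ≥ 6). The column player gets 12.
Every other cell has a profitable deviation for at least one player. Highest of {9, 12} is 12.

12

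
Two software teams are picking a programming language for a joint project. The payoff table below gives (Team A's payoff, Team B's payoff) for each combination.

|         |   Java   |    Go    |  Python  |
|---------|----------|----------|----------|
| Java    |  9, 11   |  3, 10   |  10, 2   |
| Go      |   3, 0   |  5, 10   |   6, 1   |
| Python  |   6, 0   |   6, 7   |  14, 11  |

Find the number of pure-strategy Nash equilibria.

2

Both Java: Team A gets 9 (best alternative 6); Team B gets 11 (best alternative 10). Neither deviates — NE.
Both Python: Team A gets 14 (best alternative 10); Team B gets 11 (best alternative 7). Neither deviates — NE.
Both Go is not a NE: Team A would switch to Python (6 > 5).
No other cell survives both best-response checks, so there are 2 pure NE.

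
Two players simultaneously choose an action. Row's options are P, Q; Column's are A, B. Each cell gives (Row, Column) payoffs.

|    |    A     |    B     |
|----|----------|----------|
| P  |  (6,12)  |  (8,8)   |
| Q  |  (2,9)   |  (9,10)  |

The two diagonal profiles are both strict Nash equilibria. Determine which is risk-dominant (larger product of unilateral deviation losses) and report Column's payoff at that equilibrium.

12

At (P, A): Row loses 6 − 2 = 4 by deviating; Column loses 12 − 8 = 4. Product = 4·4 = 16.
At (Q, B): Row loses 9 − 8 = 1 by deviating; Column loses 10 − 9 = 1. Product = 1·1 = 1.
16 > 1, so (P, A) is risk-dominant. Column's payoff there is 12.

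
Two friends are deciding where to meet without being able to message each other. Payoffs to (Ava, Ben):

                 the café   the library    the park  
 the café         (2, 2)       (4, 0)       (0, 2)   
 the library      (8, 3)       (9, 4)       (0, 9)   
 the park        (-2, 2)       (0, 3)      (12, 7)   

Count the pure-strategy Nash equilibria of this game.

1

Both the park: Ava gets 12 (best alternative 0); Ben gets 7 (best alternative 3). Neither deviates — NE.
Both the library is not a NE: Ben would switch to the park (9 > 4).
No other cell survives both best-response checks, so there is 1 pure NE.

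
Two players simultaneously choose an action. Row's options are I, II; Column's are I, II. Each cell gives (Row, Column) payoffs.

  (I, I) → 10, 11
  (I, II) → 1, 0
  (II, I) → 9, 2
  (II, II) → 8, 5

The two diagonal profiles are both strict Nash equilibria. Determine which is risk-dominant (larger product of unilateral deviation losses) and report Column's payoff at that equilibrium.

5

At both I: Row loses 10 − 9 = 1 by deviating; Column loses 11 − 0 = 11. Product = 1·11 = 11.
At both II: Row loses 8 − 1 = 7 by deviating; Column loses 5 − 2 = 3. Product = 7·3 = 21.
21 > 11, so both II is risk-dominant. Column's payoff there is 5.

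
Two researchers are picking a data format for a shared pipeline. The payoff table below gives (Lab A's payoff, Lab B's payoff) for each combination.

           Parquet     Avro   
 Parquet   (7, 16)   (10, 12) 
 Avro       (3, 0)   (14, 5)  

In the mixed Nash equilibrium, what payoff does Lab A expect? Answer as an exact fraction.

17/2

Lab B mixes with probability q on Parquet, chosen so Lab A is indifferent: 7q + 10(1−q) = 3q + 14(1−q) gives q = 1/2.
Lab A's expected payoff (from either row, since indifferent) is 7·1/2 + 10·1/2 = 17/2.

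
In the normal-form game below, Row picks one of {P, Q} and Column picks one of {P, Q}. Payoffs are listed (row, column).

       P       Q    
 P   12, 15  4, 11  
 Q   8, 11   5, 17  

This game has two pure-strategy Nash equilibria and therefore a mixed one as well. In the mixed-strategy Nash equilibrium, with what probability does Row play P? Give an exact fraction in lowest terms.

Row's mix p on P must make Column indifferent between P and Q.
Column's payoff from P: 15p + 11(1−p). From Q: 11p + 17(1−p).
Set equal: 4p = 6(1−p) → p = 6/10 = 3/5.

3/5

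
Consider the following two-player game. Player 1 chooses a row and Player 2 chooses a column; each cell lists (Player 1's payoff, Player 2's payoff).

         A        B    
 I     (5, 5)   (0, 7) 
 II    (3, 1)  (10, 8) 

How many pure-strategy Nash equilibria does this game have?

1

(II, B): Player 1 gets 10 (best alternative 0); Player 2 gets 8 (best alternative 1). Neither deviates — NE.
(I, A) is not a NE: Player 2 would switch to B (7 > 5).
No other cell survives both best-response checks, so there is 1 pure NE.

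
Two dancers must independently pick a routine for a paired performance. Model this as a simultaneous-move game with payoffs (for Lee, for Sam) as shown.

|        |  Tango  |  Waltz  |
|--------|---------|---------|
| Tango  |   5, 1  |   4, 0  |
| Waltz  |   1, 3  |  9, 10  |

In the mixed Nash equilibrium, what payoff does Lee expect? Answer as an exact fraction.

41/9

Sam mixes with probability q on Tango, chosen so Lee is indifferent: 5q + 4(1−q) = 1q + 9(1−q) gives q = 5/9.
Lee's expected payoff (from either row, since indifferent) is 5·5/9 + 4·4/9 = 41/9.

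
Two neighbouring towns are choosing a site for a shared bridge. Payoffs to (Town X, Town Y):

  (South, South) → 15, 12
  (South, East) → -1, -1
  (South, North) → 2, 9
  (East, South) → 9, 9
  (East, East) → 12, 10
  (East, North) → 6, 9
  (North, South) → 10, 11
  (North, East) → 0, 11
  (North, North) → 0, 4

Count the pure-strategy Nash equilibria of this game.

2

Both South: Town X gets 15 (best alternative 10); Town Y gets 12 (best alternative 9). Neither deviates — NE.
Both East: Town X gets 12 (best alternative 0); Town Y gets 10 (best alternative 9). Neither deviates — NE.
Both North is not a NE: Town X would switch to East (6 > 0).
No other cell survives both best-response checks, so there are 2 pure NE.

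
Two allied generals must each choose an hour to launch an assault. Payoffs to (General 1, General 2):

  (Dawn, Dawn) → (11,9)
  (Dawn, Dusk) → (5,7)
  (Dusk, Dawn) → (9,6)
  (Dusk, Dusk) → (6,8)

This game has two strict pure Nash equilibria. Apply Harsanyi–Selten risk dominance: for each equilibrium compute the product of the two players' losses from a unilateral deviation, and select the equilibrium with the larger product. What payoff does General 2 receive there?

9

At both Dawn: General 1 loses 11 − 9 = 2 by deviating; General 2 loses 9 − 7 = 2. Product = 2·2 = 4.
At both Dusk: General 1 loses 6 − 5 = 1 by deviating; General 2 loses 8 − 6 = 2. Product = 1·2 = 2.
4 > 2, so both Dawn is risk-dominant. General 2's payoff there is 9.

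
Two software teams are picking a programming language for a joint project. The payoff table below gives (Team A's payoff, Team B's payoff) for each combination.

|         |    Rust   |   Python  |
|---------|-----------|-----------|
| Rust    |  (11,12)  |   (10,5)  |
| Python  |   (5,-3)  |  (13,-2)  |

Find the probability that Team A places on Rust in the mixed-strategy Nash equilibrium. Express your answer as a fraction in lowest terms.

1/8

Team A's mix p on Rust must make Team B indifferent between Rust and Python.
Team B's payoff from Rust: 12p + (-3)(1−p). From Python: 5p + (-2)(1−p).
Set equal: 7p = 1(1−p) → p = 1/8.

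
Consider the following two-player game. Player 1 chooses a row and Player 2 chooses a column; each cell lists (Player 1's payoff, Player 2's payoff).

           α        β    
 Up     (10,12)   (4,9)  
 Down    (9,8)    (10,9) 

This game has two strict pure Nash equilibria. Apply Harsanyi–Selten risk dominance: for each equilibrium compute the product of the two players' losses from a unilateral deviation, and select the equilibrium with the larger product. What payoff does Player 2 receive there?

At (Up, α): Player 1 loses 10 − 9 = 1 by deviating; Player 2 loses 12 − 9 = 3. Product = 1·3 = 3.
At (Down, β): Player 1 loses 10 − 4 = 6 by deviating; Player 2 loses 9 − 8 = 1. Product = 6·1 = 6.
6 > 3, so (Down, β) is risk-dominant. Player 2's payoff there is 9.

9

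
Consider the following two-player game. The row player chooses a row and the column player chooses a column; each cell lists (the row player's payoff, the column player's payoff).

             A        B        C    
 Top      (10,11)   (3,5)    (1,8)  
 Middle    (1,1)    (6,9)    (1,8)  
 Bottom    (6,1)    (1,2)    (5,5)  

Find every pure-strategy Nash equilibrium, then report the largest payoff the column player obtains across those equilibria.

(Top, A) is a pure NE (the row player: 10 ≥ 6; the column player: 11 ≥ 8). The column player gets 11.
(Middle, B) is a pure NE (the row player: 6 ≥ 3; the column player: 9 ≥ 8). The column player gets 9.
(Bottom, C) is a pure NE (the row player: 5 ≥ 1; the column player: 5 ≥ 2). The column player gets 5.
Every other cell has a profitable deviation for at least one player. Highest of {11, 9, 5} is 11.

11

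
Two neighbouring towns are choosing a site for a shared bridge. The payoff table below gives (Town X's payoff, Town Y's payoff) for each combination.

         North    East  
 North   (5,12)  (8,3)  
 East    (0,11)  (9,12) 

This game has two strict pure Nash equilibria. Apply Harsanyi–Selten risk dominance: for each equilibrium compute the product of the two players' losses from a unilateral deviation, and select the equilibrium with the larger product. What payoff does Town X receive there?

At both North: Town X loses 5 − 0 = 5 by deviating; Town Y loses 12 − 3 = 9. Product = 5·9 = 45.
At both East: Town X loses 9 − 8 = 1 by deviating; Town Y loses 12 − 11 = 1. Product = 1·1 = 1.
45 > 1, so both North is risk-dominant. Town X's payoff there is 5.

5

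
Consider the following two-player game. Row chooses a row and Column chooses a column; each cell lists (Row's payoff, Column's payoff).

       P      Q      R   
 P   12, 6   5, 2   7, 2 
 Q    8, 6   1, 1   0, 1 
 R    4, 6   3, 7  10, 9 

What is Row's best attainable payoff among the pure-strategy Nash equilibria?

Both P is a pure NE (Row: 12 ≥ 8; Column: 6 ≥ 2). Row gets 12.
Both R is a pure NE (Row: 10 ≥ 7; Column: 9 ≥ 7). Row gets 10.
Every other cell has a profitable deviation for at least one player. Highest of {12, 10} is 12.

12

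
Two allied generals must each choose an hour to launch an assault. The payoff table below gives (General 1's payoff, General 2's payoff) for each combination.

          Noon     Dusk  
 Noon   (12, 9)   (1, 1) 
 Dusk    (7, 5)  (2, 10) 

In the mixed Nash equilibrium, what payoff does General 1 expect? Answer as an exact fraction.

17/6

General 2 mixes with probability q on Noon, chosen so General 1 is indifferent: 12q + 1(1−q) = 7q + 2(1−q) gives q = 1/6.
General 1's expected payoff (from either row, since indifferent) is 12·1/6 + 1·5/6 = 17/6.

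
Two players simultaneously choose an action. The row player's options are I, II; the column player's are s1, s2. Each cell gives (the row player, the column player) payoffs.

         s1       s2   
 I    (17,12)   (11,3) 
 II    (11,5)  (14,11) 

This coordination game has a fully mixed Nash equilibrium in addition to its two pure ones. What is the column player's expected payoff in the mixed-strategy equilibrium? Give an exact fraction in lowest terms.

The row player mixes with probability p on I, chosen so the column player is indifferent: 12p + 5(1−p) = 3p + 11(1−p) gives p = 2/5.
The column player's expected payoff is 12·2/5 + 5·3/5 = 39/5.

39/5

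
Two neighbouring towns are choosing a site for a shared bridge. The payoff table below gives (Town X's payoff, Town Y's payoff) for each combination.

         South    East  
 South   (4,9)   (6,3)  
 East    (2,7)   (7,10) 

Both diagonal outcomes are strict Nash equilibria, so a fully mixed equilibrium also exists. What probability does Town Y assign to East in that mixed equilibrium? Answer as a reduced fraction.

2/3

Town Y's mix q on South must make Town X indifferent between South and East.
Town X's payoff from South: 4q + 6(1−q). From East: 2q + 7(1−q).
Set equal: 2q = 1(1−q) → q = 1/3.
Probability on East is 1 − 1/3 = 2/3.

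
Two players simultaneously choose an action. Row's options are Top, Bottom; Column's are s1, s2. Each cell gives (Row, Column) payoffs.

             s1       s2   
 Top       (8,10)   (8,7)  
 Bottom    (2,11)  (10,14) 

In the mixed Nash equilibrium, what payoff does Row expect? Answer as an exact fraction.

8

Column mixes with probability q on s1, chosen so Row is indifferent: 8q + 8(1−q) = 2q + 10(1−q) gives q = 1/4.
Row's expected payoff (from either row, since indifferent) is 8·1/4 + 8·3/4 = 8.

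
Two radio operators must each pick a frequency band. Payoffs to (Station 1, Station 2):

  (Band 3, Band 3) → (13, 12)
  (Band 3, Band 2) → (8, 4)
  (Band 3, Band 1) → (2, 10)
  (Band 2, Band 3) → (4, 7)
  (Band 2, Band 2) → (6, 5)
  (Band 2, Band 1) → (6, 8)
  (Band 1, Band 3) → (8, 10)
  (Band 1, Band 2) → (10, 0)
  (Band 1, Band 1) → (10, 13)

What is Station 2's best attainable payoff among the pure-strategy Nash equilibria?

Both Band 3 is a pure NE (Station 1: 13 ≥ 8; Station 2: 12 ≥ 10). Station 2 gets 12.
Both Band 1 is a pure NE (Station 1: 10 ≥ 6; Station 2: 13 ≥ 10). Station 2 gets 13.
Every other cell has a profitable deviation for at least one player. Highest of {12, 13} is 13.

13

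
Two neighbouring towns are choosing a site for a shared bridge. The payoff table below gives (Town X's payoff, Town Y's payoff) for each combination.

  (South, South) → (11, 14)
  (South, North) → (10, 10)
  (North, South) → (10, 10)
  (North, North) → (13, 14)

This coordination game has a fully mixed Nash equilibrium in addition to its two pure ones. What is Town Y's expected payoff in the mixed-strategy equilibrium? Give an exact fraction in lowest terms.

12

Town X mixes with probability p on South, chosen so Town Y is indifferent: 14p + 10(1−p) = 10p + 14(1−p) gives p = 1/2.
Town Y's expected payoff is 14·1/2 + 10·1/2 = 12.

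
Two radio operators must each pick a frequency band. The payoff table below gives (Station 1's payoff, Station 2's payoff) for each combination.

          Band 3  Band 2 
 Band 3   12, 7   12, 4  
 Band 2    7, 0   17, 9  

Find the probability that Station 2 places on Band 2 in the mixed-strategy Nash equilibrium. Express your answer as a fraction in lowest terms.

1/2

Station 2's mix q on Band 3 must make Station 1 indifferent between Band 3 and Band 2.
Station 1's payoff from Band 3: 12q + 12(1−q). From Band 2: 7q + 17(1−q).
Set equal: 5q = 5(1−q) → q = 5/10 = 1/2.
Probability on Band 2 is 1 − 1/2 = 1/2.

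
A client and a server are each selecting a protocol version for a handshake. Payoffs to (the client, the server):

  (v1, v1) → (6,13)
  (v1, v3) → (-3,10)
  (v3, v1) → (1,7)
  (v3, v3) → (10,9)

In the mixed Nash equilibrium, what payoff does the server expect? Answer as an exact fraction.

The client mixes with probability p on v1, chosen so the server is indifferent: 13p + 7(1−p) = 10p + 9(1−p) gives p = 2/5.
The server's expected payoff is 13·2/5 + 7·3/5 = 47/5.

47/5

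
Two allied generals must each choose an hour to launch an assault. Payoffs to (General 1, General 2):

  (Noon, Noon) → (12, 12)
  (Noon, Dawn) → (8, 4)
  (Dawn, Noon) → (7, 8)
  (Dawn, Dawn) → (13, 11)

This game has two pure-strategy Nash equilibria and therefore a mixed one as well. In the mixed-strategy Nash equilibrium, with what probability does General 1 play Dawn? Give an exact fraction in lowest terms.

General 1's mix p on Noon must make General 2 indifferent between Noon and Dawn.
General 2's payoff from Noon: 12p + 8(1−p). From Dawn: 4p + 11(1−p).
Set equal: 8p = 3(1−p) → p = 3/11.
Probability on Dawn is 1 − 3/11 = 8/11.

8/11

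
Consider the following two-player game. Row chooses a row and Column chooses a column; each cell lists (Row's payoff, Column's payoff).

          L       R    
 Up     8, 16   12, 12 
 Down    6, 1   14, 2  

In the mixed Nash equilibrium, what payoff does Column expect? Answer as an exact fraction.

4

Row mixes with probability p on Up, chosen so Column is indifferent: 16p + 1(1−p) = 12p + 2(1−p) gives p = 1/5.
Column's expected payoff is 16·1/5 + 1·4/5 = 4.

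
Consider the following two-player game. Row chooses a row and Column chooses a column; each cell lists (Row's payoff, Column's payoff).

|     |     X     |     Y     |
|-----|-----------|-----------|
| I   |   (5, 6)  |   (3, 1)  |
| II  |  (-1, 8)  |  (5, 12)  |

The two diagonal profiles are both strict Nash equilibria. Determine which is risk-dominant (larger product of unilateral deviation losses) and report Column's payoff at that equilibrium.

At (I, X): Row loses 5 − (-1) = 6 by deviating; Column loses 6 − 1 = 5. Product = 6·5 = 30.
At (II, Y): Row loses 5 − 3 = 2 by deviating; Column loses 12 − 8 = 4. Product = 2·4 = 8.
30 > 8, so (I, X) is risk-dominant. Column's payoff there is 6.

6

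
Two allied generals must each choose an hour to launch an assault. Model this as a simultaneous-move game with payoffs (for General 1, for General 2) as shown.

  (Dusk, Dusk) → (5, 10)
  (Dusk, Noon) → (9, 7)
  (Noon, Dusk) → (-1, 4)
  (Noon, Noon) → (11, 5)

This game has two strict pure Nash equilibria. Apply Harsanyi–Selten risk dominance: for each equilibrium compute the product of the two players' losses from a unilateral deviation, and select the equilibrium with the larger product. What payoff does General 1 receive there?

5

At both Dusk: General 1 loses 5 − (-1) = 6 by deviating; General 2 loses 10 − 7 = 3. Product = 6·3 = 18.
At both Noon: General 1 loses 11 − 9 = 2 by deviating; General 2 loses 5 − 4 = 1. Product = 2·1 = 2.
18 > 2, so both Dusk is risk-dominant. General 1's payoff there is 5.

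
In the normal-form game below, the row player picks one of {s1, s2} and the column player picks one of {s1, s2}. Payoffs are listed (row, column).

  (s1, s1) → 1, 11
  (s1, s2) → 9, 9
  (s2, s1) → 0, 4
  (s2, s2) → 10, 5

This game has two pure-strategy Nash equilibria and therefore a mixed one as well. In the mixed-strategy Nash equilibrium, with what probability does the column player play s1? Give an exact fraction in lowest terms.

The column player's mix q on s1 must make the row player indifferent between s1 and s2.
The row player's payoff from s1: 1q + 9(1−q). From s2: 0q + 10(1−q).
Set equal: 1q = 1(1−q) → q = 1/2.

1/2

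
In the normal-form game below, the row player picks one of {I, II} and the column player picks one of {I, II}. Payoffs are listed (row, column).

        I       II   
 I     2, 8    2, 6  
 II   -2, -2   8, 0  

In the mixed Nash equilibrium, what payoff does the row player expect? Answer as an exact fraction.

The column player mixes with probability q on I, chosen so the row player is indifferent: 2q + 2(1−q) = (-2)q + 8(1−q) gives q = 3/5.
The row player's expected payoff (from either row, since indifferent) is 2·3/5 + 2·2/5 = 2.

2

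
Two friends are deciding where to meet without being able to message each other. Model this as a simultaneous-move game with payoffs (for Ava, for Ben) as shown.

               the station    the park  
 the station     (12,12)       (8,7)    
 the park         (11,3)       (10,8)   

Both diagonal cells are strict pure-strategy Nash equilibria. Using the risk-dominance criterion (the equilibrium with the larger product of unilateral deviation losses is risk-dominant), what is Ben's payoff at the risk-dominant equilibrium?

At both the station: Ava loses 12 − 11 = 1 by deviating; Ben loses 12 − 7 = 5. Product = 1·5 = 5.
At both the park: Ava loses 10 − 8 = 2 by deviating; Ben loses 8 − 3 = 5. Product = 2·5 = 10.
10 > 5, so both the park is risk-dominant. Ben's payoff there is 8.

8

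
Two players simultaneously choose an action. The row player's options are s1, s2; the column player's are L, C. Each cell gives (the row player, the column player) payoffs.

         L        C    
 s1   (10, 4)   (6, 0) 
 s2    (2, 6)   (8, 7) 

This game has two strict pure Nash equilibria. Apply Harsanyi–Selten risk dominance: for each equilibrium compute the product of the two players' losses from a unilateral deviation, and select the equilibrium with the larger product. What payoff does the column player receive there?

4

At (s1, L): the row player loses 10 − 2 = 8 by deviating; the column player loses 4 − 0 = 4. Product = 8·4 = 32.
At (s2, C): the row player loses 8 − 6 = 2 by deviating; the column player loses 7 − 6 = 1. Product = 2·1 = 2.
32 > 2, so (s1, L) is risk-dominant. The column player's payoff there is 4.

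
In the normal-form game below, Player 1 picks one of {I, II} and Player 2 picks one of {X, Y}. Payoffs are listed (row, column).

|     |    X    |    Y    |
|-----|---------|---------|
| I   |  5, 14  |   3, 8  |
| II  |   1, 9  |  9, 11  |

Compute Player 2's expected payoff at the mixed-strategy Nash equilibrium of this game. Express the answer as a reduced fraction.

Player 1 mixes with probability p on I, chosen so Player 2 is indifferent: 14p + 9(1−p) = 8p + 11(1−p) gives p = 1/4.
Player 2's expected payoff is 14·1/4 + 9·3/4 = 41/4.

41/4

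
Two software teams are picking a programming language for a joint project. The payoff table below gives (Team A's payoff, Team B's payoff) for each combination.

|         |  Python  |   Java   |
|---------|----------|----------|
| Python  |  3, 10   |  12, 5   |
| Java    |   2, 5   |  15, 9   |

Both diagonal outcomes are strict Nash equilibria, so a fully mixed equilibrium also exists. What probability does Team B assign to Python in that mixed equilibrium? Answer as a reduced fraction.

Team B's mix q on Python must make Team A indifferent between Python and Java.
Team A's payoff from Python: 3q + 12(1−q). From Java: 2q + 15(1−q).
Set equal: 1q = 3(1−q) → q = 3/4.

3/4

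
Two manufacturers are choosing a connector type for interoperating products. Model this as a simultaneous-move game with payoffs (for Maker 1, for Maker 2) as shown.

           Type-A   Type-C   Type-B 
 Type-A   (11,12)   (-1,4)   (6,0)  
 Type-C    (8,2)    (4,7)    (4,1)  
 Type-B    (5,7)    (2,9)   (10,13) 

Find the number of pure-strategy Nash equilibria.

Both Type-A: Maker 1 gets 11 (best alternative 8); Maker 2 gets 12 (best alternative 4). Neither deviates — NE.
Both Type-C: Maker 1 gets 4 (best alternative 2); Maker 2 gets 7 (best alternative 2). Neither deviates — NE.
Both Type-B: Maker 1 gets 10 (best alternative 6); Maker 2 gets 13 (best alternative 9). Neither deviates — NE.
(Type-A, Type-B) is not a NE: Maker 1 would switch to Type-B (10 > 6).
No other cell survives both best-response checks, so there are 3 pure NE.

3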